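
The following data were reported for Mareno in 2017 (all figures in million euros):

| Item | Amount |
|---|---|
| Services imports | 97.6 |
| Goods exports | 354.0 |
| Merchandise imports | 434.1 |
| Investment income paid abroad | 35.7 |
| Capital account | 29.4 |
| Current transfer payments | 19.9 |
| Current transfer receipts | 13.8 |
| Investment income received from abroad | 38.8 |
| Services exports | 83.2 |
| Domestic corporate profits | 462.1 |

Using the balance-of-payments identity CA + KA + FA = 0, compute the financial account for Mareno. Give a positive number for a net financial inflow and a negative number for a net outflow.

Goods balance = 354.0 - 434.1 = -80.1
Services balance = 83.2 - 97.6 = -14.4
Trade balance (goods + services) = -80.1 + (-14.4) = -94.5
Net primary income = 38.8 - 35.7 = 3.1
Net secondary income = 13.8 - 19.9 = -6.1
Current account = -94.5 + 3.1 + (-6.1) = -97.5
Financial account = -(-97.5 + 29.4) = 68.1

68.1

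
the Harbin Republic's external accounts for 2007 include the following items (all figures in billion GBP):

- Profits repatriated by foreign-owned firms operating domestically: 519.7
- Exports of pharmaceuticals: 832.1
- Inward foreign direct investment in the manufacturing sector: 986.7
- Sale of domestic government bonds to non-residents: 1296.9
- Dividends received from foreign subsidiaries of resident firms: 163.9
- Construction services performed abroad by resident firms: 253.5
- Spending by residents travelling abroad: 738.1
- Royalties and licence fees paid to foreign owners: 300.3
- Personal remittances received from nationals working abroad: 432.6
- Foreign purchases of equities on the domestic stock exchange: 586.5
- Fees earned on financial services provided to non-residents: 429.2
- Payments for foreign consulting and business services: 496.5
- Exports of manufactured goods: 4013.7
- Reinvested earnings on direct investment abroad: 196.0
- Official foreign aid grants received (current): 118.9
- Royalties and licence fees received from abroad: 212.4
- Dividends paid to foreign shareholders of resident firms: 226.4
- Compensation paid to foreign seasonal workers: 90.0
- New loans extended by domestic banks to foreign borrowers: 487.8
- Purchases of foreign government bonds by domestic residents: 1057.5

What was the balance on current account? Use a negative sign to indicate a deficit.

Goods: 4013.7 + 832.1 = 4845.8
Services: -300.3 + 212.4 - 496.5 - 738.1 + 429.2 + 253.5 = -639.8
Primary income: 163.9 - 226.4 - 519.7 - 90.0 + 196.0 = -476.2
Secondary income: 432.6 + 118.9 = 551.5
Current account = 4845.8 + (-639.8) + (-476.2) + 551.5 = 4281.3
(Excluded from the current account — financial account: inward foreign direct investment in the manufacturing sector 986.7, sale of domestic government bonds to non-residents 1296.9, foreign purchases of equities on the domestic stock exchange 586.5, new loans extended by domestic banks to foreign borrowers 487.8, purchases of foreign government bonds by domestic residents 1057.5.)

4281.3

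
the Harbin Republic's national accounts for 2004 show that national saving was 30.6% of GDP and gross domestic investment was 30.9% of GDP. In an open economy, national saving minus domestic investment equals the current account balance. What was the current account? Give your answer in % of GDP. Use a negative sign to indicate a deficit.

-0.3

S - I = CA (net lending to the rest of the world).
CA = S - I = 30.6 - 30.9 = -0.3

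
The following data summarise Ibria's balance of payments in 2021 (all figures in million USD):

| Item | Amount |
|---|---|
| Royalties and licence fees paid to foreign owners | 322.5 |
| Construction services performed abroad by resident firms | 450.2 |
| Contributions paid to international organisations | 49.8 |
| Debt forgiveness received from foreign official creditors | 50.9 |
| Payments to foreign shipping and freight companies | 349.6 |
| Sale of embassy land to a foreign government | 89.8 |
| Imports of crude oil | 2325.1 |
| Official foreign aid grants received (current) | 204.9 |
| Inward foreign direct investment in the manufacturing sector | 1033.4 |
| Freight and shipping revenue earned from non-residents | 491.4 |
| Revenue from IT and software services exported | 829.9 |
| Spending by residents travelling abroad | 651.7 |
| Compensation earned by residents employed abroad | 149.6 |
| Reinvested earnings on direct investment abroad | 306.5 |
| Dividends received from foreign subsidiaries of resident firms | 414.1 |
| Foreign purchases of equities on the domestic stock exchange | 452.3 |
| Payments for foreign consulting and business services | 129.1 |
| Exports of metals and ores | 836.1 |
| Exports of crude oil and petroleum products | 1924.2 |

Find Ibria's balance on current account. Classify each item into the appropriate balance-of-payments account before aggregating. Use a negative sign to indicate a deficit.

1779.1

Goods: 1924.2 + 836.1 - 2325.1 = 435.2
Services: 491.4 - 349.6 + 829.9 + 450.2 - 322.5 - 129.1 - 651.7 = 318.6
Primary income: 414.1 + 306.5 + 149.6 = 870.2
Secondary income: 204.9 - 49.8 = 155.1
Current account = 435.2 + 318.6 + 870.2 + 155.1 = 1779.1
(Excluded from the current account — capital account: debt forgiveness received from foreign official creditors 50.9, sale of embassy land to a foreign government 89.8; financial account: inward foreign direct investment in the manufacturing sector 1033.4, foreign purchases of equities on the domestic stock exchange 452.3.)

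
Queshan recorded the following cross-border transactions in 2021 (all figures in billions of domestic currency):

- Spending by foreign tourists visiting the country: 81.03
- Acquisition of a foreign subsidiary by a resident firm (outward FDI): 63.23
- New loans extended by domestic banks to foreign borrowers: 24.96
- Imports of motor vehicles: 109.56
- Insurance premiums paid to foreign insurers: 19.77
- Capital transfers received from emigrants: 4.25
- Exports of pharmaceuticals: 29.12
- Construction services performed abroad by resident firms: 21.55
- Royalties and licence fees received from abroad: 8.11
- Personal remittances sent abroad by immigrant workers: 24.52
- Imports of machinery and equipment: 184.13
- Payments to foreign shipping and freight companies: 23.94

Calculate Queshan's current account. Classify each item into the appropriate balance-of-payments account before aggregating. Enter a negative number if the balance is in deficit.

Goods: -109.56 - 184.13 + 29.12 = -264.57
Services: -23.94 - 19.77 + 21.55 + 8.11 + 81.03 = 66.98
Secondary income: -24.52
Current account = (-264.57) + 66.98 + (-24.52) = -222.11
(Excluded from the current account — financial account: acquisition of a foreign subsidiary by a resident firm (outward FDI) 63.23, new loans extended by domestic banks to foreign borrowers 24.96; capital account: capital transfers received from emigrants 4.25.)

-222.11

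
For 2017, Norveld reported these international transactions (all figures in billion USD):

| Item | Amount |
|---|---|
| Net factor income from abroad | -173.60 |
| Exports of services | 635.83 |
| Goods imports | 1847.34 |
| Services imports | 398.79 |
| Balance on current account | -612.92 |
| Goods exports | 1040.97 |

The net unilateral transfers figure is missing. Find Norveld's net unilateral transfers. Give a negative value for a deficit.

130.01

Current account = goods balance + services balance + net primary income + net secondary income
Sum of the known components = -742.93
Net unilateral transfers = CA - (known components) = -612.92 - (-742.93) = 130.01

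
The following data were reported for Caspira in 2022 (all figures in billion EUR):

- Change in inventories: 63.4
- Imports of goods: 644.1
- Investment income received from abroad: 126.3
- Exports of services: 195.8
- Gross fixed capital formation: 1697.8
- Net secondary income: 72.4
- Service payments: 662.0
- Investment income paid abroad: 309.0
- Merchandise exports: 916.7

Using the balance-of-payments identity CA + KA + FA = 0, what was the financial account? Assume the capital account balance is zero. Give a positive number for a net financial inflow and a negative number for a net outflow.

Goods balance = 916.7 - 644.1 = 272.6
Services balance = 195.8 - 662.0 = -466.2
Trade balance (goods + services) = 272.6 + (-466.2) = -193.6
Net primary income = 126.3 - 309.0 = -182.7
Net secondary income = 72.4
Current account = -193.6 + (-182.7) + 72.4 = -303.9
Financial account = -(-303.9) = 303.9

303.9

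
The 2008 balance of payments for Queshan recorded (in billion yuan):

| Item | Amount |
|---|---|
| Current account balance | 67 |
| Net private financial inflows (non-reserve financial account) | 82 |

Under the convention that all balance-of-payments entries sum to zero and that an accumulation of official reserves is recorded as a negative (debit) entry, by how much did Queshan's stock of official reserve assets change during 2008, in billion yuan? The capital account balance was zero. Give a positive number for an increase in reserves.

149

Official reserve transactions balance = -(67 + 82) = -149
An accumulation of reserves is recorded as a debit (negative entry), so the change in the stock of reserves is the negative of that balance.
Change in official reserves = -(-149) = 149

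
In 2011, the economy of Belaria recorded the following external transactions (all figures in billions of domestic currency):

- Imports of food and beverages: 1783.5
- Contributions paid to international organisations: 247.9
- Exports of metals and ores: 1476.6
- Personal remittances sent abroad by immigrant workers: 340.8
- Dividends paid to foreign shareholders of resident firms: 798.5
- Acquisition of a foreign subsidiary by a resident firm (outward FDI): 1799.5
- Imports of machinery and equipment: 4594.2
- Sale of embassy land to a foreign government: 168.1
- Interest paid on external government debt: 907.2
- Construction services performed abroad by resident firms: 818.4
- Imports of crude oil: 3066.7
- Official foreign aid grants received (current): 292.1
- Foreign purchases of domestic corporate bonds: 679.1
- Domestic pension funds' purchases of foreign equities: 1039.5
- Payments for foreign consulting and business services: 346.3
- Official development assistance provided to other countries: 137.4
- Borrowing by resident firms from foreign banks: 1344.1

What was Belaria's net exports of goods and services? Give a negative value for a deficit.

Goods: -3066.7 - 4594.2 + 1476.6 - 1783.5 = -7967.8
Services: -346.3 + 818.4 = 472.1
Trade balance = -7967.8 + 472.1 = -7495.7
(Excluded from the trade balance — secondary income: contributions paid to international organisations 247.9, personal remittances sent abroad by immigrant workers 340.8, official foreign aid grants received (current) 292.1, official development assistance provided to other countries 137.4; primary income: dividends paid to foreign shareholders of resident firms 798.5, interest paid on external government debt 907.2; financial account: acquisition of a foreign subsidiary by a resident firm (outward FDI) 1799.5, foreign purchases of domestic corporate bonds 679.1, domestic pension funds' purchases of foreign equities 1039.5, borrowing by resident firms from foreign banks 1344.1; capital account: sale of embassy land to a foreign government 168.1.)

-7495.7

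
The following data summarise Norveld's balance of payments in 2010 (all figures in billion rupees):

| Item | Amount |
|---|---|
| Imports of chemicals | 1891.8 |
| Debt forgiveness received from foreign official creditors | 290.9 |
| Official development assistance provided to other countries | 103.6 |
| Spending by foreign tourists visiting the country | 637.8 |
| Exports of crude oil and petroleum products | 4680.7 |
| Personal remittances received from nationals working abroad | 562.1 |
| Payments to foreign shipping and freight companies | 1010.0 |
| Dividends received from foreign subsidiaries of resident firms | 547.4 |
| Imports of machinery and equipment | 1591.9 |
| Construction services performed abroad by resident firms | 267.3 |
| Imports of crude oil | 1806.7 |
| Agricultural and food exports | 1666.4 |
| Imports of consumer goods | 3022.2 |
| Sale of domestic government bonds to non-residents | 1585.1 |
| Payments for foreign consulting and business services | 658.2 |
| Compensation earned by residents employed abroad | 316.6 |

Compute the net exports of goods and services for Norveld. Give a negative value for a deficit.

Goods: 4680.7 + 1666.4 - 1591.9 - 3022.2 - 1891.8 - 1806.7 = -1965.5
Services: 637.8 - 1010.0 - 658.2 + 267.3 = -763.1
Trade balance = -1965.5 + (-763.1) = -2728.6
(Excluded from the trade balance — capital account: debt forgiveness received from foreign official creditors 290.9; secondary income: official development assistance provided to other countries 103.6, personal remittances received from nationals working abroad 562.1; primary income: dividends received from foreign subsidiaries of resident firms 547.4, compensation earned by residents employed abroad 316.6; financial account: sale of domestic government bonds to non-residents 1585.1.)

-2728.6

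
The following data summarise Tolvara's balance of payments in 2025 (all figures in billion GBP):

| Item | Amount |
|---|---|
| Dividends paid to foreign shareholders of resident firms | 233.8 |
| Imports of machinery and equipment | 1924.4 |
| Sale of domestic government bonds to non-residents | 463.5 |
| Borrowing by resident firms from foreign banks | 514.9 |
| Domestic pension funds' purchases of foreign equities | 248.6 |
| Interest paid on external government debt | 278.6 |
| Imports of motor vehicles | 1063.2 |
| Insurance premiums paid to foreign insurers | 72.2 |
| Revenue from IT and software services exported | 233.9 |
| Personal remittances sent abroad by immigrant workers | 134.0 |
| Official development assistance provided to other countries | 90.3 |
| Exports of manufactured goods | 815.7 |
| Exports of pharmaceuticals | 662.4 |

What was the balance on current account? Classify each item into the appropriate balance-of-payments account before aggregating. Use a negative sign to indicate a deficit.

Goods: -1063.2 - 1924.4 + 662.4 + 815.7 = -1509.5
Services: -72.2 + 233.9 = 161.7
Primary income: -278.6 - 233.8 = -512.4
Secondary income: -90.3 - 134.0 = -224.3
Current account = (-1509.5) + 161.7 + (-512.4) + (-224.3) = -2084.5
(Excluded from the current account — financial account: sale of domestic government bonds to non-residents 463.5, borrowing by resident firms from foreign banks 514.9, domestic pension funds' purchases of foreign equities 248.6.)

-2084.5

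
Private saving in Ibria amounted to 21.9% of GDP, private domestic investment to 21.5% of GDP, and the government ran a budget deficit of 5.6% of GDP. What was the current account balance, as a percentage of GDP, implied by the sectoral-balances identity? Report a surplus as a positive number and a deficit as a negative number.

By the sectoral-balances identity, CA = (S_private - I) + (T - G).
Private balance = 21.9 - 21.5 = 0.4
Government balance (T - G) = -5.6
CA = 0.4 + (-5.6) = -5.2

-5.2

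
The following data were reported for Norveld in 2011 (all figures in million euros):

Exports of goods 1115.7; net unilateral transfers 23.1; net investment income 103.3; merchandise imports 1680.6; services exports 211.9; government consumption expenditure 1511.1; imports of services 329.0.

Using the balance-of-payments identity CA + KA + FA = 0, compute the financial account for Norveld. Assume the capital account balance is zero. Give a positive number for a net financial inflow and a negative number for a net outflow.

Goods balance = 1115.7 - 1680.6 = -564.9
Services balance = 211.9 - 329.0 = -117.1
Trade balance (goods + services) = -564.9 + (-117.1) = -682.0
Net primary income = 103.3
Net secondary income = 23.1
Current account = -682.0 + 103.3 + 23.1 = -555.6
Financial account = -(-555.6) = 555.6

555.6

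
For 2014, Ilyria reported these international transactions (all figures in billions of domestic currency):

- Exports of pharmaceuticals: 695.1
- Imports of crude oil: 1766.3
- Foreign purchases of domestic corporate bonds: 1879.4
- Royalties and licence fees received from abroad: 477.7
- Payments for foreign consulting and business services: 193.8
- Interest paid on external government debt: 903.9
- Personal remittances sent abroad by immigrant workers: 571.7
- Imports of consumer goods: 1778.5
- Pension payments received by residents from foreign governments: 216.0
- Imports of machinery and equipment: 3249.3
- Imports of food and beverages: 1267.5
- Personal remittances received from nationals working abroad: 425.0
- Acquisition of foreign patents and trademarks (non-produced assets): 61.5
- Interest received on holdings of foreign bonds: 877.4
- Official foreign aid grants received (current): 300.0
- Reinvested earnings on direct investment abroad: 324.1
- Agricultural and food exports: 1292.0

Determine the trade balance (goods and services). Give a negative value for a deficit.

-5790.6

Goods: 1292.0 + 695.1 - 1267.5 - 1766.3 - 3249.3 - 1778.5 = -6074.5
Services: 477.7 - 193.8 = 283.9
Trade balance = -6074.5 + 283.9 = -5790.6
(Excluded from the trade balance — financial account: foreign purchases of domestic corporate bonds 1879.4; primary income: interest paid on external government debt 903.9, interest received on holdings of foreign bonds 877.4, reinvested earnings on direct investment abroad 324.1; secondary income: personal remittances sent abroad by immigrant workers 571.7, pension payments received by residents from foreign governments 216.0, personal remittances received from nationals working abroad 425.0, official foreign aid grants received (current) 300.0; capital account: acquisition of foreign patents and trademarks (non-produced assets) 61.5.)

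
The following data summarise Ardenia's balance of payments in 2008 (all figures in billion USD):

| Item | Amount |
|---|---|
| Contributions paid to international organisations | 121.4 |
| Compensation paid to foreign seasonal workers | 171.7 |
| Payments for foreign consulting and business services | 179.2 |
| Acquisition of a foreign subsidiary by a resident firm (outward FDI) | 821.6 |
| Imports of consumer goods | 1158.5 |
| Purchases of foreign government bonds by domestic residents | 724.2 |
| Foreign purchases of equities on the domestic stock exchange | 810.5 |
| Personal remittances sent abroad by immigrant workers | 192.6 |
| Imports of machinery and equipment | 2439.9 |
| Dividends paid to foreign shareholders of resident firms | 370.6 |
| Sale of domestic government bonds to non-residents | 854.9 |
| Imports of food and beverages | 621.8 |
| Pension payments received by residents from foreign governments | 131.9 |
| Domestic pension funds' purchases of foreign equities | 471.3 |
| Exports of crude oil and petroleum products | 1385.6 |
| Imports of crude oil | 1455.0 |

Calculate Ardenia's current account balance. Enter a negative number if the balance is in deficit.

-5193.2

Goods: -1455.0 - 1158.5 + 1385.6 - 2439.9 - 621.8 = -4289.6
Services: -179.2
Primary income: -370.6 - 171.7 = -542.3
Secondary income: 131.9 - 192.6 - 121.4 = -182.1
Current account = (-4289.6) + (-179.2) + (-542.3) + (-182.1) = -5193.2
(Excluded from the current account — financial account: acquisition of a foreign subsidiary by a resident firm (outward FDI) 821.6, purchases of foreign government bonds by domestic residents 724.2, foreign purchases of equities on the domestic stock exchange 810.5, sale of domestic government bonds to non-residents 854.9, domestic pension funds' purchases of foreign equities 471.3.)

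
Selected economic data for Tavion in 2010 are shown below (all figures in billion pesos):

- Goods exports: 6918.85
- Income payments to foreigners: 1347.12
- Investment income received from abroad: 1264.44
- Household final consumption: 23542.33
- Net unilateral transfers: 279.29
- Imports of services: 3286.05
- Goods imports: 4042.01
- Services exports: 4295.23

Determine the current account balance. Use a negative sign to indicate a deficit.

4082.63

Goods balance = 6918.85 - 4042.01 = 2876.84
Services balance = 4295.23 - 3286.05 = 1009.18
Trade balance (goods + services) = 2876.84 + 1009.18 = 3886.02
Net primary income = 1264.44 - 1347.12 = -82.68
Net secondary income = 279.29
Current account = 3886.02 + (-82.68) + 279.29 = 4082.63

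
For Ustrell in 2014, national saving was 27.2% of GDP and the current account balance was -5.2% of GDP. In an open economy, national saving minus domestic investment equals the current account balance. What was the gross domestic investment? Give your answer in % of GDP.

32.4

I = S - CA = 27.2 - (-5.2) = 32.4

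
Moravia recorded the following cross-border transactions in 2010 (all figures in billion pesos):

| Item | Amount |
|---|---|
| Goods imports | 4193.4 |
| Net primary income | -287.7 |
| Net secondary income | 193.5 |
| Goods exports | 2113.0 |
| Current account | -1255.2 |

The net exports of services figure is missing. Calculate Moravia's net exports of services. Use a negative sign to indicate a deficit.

Current account = goods balance + services balance + net primary income + net secondary income
Sum of the known components = -2174.6
Net exports of services = CA - (known components) = -1255.2 - (-2174.6) = 919.4

919.4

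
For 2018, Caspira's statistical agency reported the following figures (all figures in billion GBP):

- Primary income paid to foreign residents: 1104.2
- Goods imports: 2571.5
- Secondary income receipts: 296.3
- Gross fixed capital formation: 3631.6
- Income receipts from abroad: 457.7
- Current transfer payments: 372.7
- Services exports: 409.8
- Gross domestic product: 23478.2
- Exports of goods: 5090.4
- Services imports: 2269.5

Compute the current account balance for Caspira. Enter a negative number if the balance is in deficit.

Goods balance = 5090.4 - 2571.5 = 2518.9
Services balance = 409.8 - 2269.5 = -1859.7
Trade balance (goods + services) = 2518.9 + (-1859.7) = 659.2
Net primary income = 457.7 - 1104.2 = -646.5
Net secondary income = 296.3 - 372.7 = -76.4
Current account = 659.2 + (-646.5) + (-76.4) = -63.7

-63.7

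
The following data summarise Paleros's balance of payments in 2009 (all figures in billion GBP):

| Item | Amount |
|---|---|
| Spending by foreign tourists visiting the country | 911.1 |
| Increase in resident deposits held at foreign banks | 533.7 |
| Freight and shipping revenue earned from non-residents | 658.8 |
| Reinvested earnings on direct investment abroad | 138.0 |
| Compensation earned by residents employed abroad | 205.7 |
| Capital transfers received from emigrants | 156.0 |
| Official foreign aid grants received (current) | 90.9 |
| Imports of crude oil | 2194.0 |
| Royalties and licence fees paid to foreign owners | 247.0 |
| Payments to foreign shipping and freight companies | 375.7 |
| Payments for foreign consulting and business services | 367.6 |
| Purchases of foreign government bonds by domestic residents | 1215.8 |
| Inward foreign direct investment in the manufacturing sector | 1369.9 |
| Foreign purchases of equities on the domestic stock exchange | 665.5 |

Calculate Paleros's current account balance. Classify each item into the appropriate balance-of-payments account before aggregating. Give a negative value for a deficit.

Goods: -2194.0
Services: -367.6 - 375.7 + 658.8 - 247.0 + 911.1 = 579.6
Primary income: 205.7 + 138.0 = 343.7
Secondary income: 90.9
Current account = (-2194.0) + 579.6 + 343.7 + 90.9 = -1179.8
(Excluded from the current account — financial account: increase in resident deposits held at foreign banks 533.7, purchases of foreign government bonds by domestic residents 1215.8, inward foreign direct investment in the manufacturing sector 1369.9, foreign purchases of equities on the domestic stock exchange 665.5; capital account: capital transfers received from emigrants 156.0.)

-1179.8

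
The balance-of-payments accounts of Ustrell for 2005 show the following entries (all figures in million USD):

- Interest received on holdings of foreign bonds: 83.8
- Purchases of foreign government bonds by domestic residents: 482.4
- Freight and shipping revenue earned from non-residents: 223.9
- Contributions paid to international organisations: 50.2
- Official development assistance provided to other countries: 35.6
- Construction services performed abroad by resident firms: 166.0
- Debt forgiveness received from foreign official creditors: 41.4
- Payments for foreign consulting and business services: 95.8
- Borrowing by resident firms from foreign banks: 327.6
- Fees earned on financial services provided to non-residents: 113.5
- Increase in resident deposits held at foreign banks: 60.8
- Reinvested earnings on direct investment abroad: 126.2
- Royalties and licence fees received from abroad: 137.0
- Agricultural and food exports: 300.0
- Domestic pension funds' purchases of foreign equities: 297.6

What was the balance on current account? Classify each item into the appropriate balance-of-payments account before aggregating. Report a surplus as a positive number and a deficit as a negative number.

Goods: 300.0
Services: 137.0 + 223.9 - 95.8 + 113.5 + 166.0 = 544.6
Primary income: 126.2 + 83.8 = 210.0
Secondary income: -35.6 - 50.2 = -85.8
Current account = 300.0 + 544.6 + 210.0 + (-85.8) = 968.8
(Excluded from the current account — financial account: purchases of foreign government bonds by domestic residents 482.4, borrowing by resident firms from foreign banks 327.6, increase in resident deposits held at foreign banks 60.8, domestic pension funds' purchases of foreign equities 297.6; capital account: debt forgiveness received from foreign official creditors 41.4.)

968.8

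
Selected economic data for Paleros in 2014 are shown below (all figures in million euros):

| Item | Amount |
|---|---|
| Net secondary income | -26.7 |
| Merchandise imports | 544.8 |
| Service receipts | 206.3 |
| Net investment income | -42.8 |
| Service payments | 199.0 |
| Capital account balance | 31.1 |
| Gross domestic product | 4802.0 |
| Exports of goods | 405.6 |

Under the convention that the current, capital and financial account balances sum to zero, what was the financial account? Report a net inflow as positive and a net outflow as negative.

Goods balance = 405.6 - 544.8 = -139.2
Services balance = 206.3 - 199.0 = 7.3
Trade balance (goods + services) = -139.2 + 7.3 = -131.9
Net primary income = -42.8
Net secondary income = -26.7
Current account = -131.9 + (-42.8) + (-26.7) = -201.4
Financial account = -(-201.4 + 31.1) = 170.3

170.3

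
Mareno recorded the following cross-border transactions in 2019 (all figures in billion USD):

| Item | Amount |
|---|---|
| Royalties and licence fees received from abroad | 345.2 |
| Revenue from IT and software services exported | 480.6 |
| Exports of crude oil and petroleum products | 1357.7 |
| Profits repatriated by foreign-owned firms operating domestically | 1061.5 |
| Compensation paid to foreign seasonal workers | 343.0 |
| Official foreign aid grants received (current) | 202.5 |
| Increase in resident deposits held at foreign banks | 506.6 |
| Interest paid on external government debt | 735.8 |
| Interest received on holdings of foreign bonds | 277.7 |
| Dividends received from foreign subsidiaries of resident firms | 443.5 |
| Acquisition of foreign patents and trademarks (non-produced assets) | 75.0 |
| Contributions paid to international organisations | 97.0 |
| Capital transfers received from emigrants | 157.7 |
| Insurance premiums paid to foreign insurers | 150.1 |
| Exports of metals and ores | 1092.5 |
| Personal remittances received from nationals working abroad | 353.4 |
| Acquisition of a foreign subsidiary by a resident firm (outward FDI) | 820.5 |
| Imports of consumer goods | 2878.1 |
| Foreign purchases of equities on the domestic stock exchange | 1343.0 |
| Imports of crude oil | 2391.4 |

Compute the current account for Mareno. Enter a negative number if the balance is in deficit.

Goods: -2878.1 - 2391.4 + 1357.7 + 1092.5 = -2819.3
Services: 345.2 + 480.6 - 150.1 = 675.7
Primary income: -735.8 - 343.0 - 1061.5 + 277.7 + 443.5 = -1419.1
Secondary income: 202.5 - 97.0 + 353.4 = 458.9
Current account = (-2819.3) + 675.7 + (-1419.1) + 458.9 = -3103.8
(Excluded from the current account — financial account: increase in resident deposits held at foreign banks 506.6, acquisition of a foreign subsidiary by a resident firm (outward FDI) 820.5, foreign purchases of equities on the domestic stock exchange 1343.0; capital account: acquisition of foreign patents and trademarks (non-produced assets) 75.0, capital transfers received from emigrants 157.7.)

-3103.8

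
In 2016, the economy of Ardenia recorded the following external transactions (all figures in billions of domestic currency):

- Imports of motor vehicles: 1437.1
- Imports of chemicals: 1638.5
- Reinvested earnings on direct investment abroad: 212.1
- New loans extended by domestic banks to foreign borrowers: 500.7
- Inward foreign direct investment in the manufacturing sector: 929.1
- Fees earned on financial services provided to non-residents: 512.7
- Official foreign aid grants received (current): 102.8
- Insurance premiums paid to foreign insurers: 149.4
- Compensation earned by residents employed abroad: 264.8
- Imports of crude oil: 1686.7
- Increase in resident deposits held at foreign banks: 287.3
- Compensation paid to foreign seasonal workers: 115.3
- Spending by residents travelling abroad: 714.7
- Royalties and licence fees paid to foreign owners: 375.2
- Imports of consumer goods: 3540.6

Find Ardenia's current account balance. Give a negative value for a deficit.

Goods: -1686.7 - 3540.6 - 1638.5 - 1437.1 = -8302.9
Services: -149.4 - 714.7 - 375.2 + 512.7 = -726.6
Primary income: -115.3 + 212.1 + 264.8 = 361.6
Secondary income: 102.8
Current account = (-8302.9) + (-726.6) + 361.6 + 102.8 = -8565.1
(Excluded from the current account — financial account: new loans extended by domestic banks to foreign borrowers 500.7, inward foreign direct investment in the manufacturing sector 929.1, increase in resident deposits held at foreign banks 287.3.)

-8565.1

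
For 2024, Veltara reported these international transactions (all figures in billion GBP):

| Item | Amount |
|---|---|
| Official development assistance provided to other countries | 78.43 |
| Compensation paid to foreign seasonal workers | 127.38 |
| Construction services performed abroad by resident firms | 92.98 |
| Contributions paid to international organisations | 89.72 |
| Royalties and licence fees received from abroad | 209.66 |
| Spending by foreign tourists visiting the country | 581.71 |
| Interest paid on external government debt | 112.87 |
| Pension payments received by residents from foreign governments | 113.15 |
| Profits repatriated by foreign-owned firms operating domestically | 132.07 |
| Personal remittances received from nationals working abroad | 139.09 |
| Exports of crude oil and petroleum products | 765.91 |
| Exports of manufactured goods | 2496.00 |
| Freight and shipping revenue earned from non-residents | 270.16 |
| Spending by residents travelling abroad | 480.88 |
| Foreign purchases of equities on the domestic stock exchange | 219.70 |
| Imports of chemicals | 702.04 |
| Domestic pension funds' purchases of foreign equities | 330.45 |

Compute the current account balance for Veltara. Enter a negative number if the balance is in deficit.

Goods: -702.04 + 2496.00 + 765.91 = 2559.87
Services: 209.66 + 270.16 + 92.98 - 480.88 + 581.71 = 673.63
Primary income: -112.87 - 127.38 - 132.07 = -372.32
Secondary income: -89.72 - 78.43 + 139.09 + 113.15 = 84.09
Current account = 2559.87 + 673.63 + (-372.32) + 84.09 = 2945.27
(Excluded from the current account — financial account: foreign purchases of equities on the domestic stock exchange 219.70, domestic pension funds' purchases of foreign equities 330.45.)

2945.27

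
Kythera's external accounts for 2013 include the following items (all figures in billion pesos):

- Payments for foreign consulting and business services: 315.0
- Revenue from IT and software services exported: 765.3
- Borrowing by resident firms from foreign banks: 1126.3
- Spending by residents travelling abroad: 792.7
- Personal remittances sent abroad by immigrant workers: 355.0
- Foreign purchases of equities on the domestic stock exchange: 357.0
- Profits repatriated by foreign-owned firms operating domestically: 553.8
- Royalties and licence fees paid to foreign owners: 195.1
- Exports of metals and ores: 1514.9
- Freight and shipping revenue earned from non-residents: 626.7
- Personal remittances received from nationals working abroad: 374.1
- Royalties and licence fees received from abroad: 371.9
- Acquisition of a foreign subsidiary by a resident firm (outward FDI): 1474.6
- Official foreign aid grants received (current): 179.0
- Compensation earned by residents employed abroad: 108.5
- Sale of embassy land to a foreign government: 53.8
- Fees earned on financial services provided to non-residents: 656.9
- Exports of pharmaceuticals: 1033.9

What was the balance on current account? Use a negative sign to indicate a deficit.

3419.6

Goods: 1514.9 + 1033.9 = 2548.8
Services: -792.7 + 656.9 + 765.3 - 195.1 + 371.9 + 626.7 - 315.0 = 1118.0
Primary income: -553.8 + 108.5 = -445.3
Secondary income: 179.0 + 374.1 - 355.0 = 198.1
Current account = 2548.8 + 1118.0 + (-445.3) + 198.1 = 3419.6
(Excluded from the current account — financial account: borrowing by resident firms from foreign banks 1126.3, foreign purchases of equities on the domestic stock exchange 357.0, acquisition of a foreign subsidiary by a resident firm (outward FDI) 1474.6; capital account: sale of embassy land to a foreign government 53.8.)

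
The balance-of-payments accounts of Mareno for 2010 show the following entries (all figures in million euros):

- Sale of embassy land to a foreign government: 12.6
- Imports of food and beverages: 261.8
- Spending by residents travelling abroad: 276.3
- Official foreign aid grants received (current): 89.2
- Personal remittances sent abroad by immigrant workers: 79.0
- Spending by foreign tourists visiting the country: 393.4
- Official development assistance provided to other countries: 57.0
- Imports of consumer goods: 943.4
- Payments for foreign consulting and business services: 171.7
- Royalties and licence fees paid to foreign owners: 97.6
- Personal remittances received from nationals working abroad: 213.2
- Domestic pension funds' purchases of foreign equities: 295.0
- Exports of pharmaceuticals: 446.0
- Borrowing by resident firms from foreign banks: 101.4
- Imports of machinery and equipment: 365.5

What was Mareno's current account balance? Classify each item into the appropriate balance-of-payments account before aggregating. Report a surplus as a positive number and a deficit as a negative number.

Goods: 446.0 - 943.4 - 365.5 - 261.8 = -1124.7
Services: -97.6 + 393.4 - 276.3 - 171.7 = -152.2
Secondary income: -79.0 - 57.0 + 213.2 + 89.2 = 166.4
Current account = (-1124.7) + (-152.2) + 166.4 = -1110.5
(Excluded from the current account — capital account: sale of embassy land to a foreign government 12.6; financial account: domestic pension funds' purchases of foreign equities 295.0, borrowing by resident firms from foreign banks 101.4.)

-1110.5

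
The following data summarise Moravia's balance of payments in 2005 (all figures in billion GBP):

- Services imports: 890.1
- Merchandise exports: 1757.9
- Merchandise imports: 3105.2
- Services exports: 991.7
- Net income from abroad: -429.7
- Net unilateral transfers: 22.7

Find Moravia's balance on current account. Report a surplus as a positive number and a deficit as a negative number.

Goods balance = 1757.9 - 3105.2 = -1347.3
Services balance = 991.7 - 890.1 = 101.6
Trade balance (goods + services) = -1347.3 + 101.6 = -1245.7
Net primary income = -429.7
Net secondary income = 22.7
Current account = -1245.7 + (-429.7) + 22.7 = -1652.7

-1652.7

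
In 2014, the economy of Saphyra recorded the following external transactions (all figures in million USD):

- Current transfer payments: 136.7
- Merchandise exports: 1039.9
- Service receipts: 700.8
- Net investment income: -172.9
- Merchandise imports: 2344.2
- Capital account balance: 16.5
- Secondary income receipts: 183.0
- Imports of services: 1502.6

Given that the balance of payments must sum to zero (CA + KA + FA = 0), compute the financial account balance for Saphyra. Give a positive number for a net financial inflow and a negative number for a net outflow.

2216.2

Goods balance = 1039.9 - 2344.2 = -1304.3
Services balance = 700.8 - 1502.6 = -801.8
Trade balance (goods + services) = -1304.3 + (-801.8) = -2106.1
Net primary income = -172.9
Net secondary income = 183.0 - 136.7 = 46.3
Current account = -2106.1 + (-172.9) + 46.3 = -2232.7
Financial account = -(-2232.7 + 16.5) = 2216.2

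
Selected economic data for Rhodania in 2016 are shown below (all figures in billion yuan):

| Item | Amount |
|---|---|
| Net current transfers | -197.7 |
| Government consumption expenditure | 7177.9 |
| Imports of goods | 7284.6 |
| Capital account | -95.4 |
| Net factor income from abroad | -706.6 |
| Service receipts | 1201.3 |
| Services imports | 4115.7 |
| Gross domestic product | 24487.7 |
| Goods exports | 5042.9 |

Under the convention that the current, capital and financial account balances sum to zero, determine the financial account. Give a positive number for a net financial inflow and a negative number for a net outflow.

Goods balance = 5042.9 - 7284.6 = -2241.7
Services balance = 1201.3 - 4115.7 = -2914.4
Trade balance (goods + services) = -2241.7 + (-2914.4) = -5156.1
Net primary income = -706.6
Net secondary income = -197.7
Current account = -5156.1 + (-706.6) + (-197.7) = -6060.4
Financial account = -(-6060.4 + (-95.4)) = 6155.8

6155.8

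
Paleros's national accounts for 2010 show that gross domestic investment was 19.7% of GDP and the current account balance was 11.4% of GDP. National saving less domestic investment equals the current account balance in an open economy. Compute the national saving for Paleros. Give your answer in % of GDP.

31.1

S - I = CA (net lending to the rest of the world).
S = I + CA = 19.7 + 11.4 = 31.1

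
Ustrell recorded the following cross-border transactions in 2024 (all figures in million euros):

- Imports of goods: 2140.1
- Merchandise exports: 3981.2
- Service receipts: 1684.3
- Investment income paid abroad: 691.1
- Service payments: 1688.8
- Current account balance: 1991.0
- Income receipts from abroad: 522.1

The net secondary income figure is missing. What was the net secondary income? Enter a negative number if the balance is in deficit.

323.4

Current account = goods balance + services balance + net primary income + net secondary income
Sum of the known components = 1667.6
Net secondary income = CA - (known components) = 1991.0 - 1667.6 = 323.4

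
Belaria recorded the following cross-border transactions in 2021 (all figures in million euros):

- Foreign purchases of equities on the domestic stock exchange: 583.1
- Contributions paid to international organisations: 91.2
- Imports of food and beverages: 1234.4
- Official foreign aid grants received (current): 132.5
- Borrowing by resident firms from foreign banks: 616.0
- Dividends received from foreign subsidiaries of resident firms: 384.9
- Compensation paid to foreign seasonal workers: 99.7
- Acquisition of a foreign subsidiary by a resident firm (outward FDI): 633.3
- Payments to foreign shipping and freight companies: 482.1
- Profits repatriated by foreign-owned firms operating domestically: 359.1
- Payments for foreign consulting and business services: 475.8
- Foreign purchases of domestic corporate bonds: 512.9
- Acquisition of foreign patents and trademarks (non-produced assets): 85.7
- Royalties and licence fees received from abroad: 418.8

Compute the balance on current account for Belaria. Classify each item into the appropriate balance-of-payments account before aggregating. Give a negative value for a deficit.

Goods: -1234.4
Services: -482.1 + 418.8 - 475.8 = -539.1
Primary income: -359.1 - 99.7 + 384.9 = -73.9
Secondary income: -91.2 + 132.5 = 41.3
Current account = (-1234.4) + (-539.1) + (-73.9) + 41.3 = -1806.1
(Excluded from the current account — financial account: foreign purchases of equities on the domestic stock exchange 583.1, borrowing by resident firms from foreign banks 616.0, acquisition of a foreign subsidiary by a resident firm (outward FDI) 633.3, foreign purchases of domestic corporate bonds 512.9; capital account: acquisition of foreign patents and trademarks (non-produced assets) 85.7.)

-1806.1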